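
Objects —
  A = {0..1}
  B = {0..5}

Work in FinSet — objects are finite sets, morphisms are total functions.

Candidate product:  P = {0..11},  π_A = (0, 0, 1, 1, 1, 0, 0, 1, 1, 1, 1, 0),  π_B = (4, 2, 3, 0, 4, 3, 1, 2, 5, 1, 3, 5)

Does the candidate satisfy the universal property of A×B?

Answer: NOT A VALID PRODUCT — duplicate pair at indices 2,10

Work:
|A|·|B| = 2·6 = 12;  |P| = 12
Check the pairing map k ↦ (π_A(k), π_B(k)):
  0 ↦ (0,4)
  1 ↦ (0,2)
  2 ↦ (1,3)
  3 ↦ (1,0)
  4 ↦ (1,4)
  5 ↦ (0,3)
  6 ↦ (0,1)
  7 ↦ (1,2)
  8 ↦ (1,5)
  9 ↦ (1,1)
  10 ↦ (1,3)  ✗ repeats pair of k=2
  11 ↦ (0,5)
distinct pairs in image: 11 / 12 needed
  → (1,3) hit at k=2 and k=10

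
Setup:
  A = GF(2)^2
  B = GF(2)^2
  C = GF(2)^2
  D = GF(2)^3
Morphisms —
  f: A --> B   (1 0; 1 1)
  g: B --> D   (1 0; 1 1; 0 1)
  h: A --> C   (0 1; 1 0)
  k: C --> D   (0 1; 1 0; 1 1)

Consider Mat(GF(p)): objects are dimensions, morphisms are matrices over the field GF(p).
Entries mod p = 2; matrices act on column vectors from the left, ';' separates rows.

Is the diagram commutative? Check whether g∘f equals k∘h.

1) trace f;g:
  e0=[1,0] f-->[1,1] g-->[1,0,1]
  e1=[0,1] f-->[0,1] g-->[0,1,1]
  ⟦path⟧₁ = (1 0; 0 1; 1 1)
2) trace h;k:
  e0=[1,0] h-->[0,1] k-->[1,0,1]
  e1=[0,1] h-->[1,0] k-->[0,1,1]
  ⟦path⟧₂ = (1 0; 0 1; 1 1)
Equal? equal; square commutes

Answer: COMMUTES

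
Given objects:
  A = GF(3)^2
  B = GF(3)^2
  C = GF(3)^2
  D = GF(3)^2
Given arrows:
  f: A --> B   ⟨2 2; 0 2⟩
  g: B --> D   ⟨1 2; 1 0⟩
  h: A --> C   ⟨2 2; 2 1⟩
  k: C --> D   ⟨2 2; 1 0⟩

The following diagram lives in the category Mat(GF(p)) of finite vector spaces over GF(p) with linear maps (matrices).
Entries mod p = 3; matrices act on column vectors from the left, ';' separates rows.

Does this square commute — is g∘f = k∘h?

1) trace f;g:
  e0=[1,0] f-->[2,0] g-->[2,2]
  e1=[0,1] f-->[2,2] g-->[0,2]
  ⟦path⟧₁ = ⟨2 0; 2 2⟩
2) trace h;k:
  e0=[1,0] h-->[2,2] k-->[2,2]
  e1=[0,1] h-->[2,1] k-->[0,2]
  ⟦path⟧₂ = ⟨2 0; 2 2⟩
Equal? same morphism ✓

Answer: COMMUTES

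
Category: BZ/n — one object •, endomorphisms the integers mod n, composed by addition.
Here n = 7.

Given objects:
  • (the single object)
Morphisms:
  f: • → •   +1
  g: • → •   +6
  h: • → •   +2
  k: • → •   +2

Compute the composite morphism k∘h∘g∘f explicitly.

Answer: +4

Derivation:
  0 +1≡1 +6≡0 +2≡2 +2≡4  (mod 7)
result: +4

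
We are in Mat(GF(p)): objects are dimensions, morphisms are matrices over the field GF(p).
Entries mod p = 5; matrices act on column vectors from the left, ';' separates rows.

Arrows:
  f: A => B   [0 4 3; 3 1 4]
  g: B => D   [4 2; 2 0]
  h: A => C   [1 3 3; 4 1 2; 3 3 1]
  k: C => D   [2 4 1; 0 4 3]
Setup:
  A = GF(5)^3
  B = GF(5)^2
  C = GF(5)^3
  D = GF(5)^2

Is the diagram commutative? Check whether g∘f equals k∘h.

1) trace f;g:
  e0=(1,0,0) f=>(0,3) g=>(1,0)
  e1=(0,1,0) f=>(4,1) g=>(3,3)
  e2=(0,0,1) f=>(3,4) g=>(0,1)
  composite₁ = [1 3 0; 0 3 1]
2) trace h;k:
  e0=(1,0,0) h=>(1,4,3) k=>(1,0)
  e1=(0,1,0) h=>(3,1,3) k=>(3,3)
  e2=(0,0,1) h=>(3,2,1) k=>(0,1)
  composite₂ = [1 3 0; 0 3 1]
Equal? equal; square commutes

Answer: COMMUTES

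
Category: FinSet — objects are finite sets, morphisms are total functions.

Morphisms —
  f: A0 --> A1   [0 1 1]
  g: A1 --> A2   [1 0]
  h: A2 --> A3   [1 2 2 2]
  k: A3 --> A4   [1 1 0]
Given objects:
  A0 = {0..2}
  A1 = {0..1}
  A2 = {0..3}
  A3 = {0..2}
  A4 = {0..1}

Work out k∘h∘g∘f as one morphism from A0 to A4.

  0 f-->0 g-->1 h-->2 k-->0
  1 f-->1 g-->0 h-->1 k-->1
  2 f-->1 g-->0 h-->1 k-->1
composite: [0 1 1]

Answer: [0 1 1]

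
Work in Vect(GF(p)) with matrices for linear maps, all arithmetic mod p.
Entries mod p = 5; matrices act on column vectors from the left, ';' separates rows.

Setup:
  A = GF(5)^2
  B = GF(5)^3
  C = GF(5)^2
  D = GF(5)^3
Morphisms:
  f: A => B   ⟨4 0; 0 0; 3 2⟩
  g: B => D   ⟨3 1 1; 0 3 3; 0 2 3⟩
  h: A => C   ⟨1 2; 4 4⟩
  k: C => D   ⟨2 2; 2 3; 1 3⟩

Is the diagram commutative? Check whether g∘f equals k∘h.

Answer: DOES NOT COMMUTE

Trace:
Along f;g (path 1):
  e0=⟨1,0⟩ f=>⟨4,0,3⟩ g=>⟨0,4,4⟩
  e1=⟨0,1⟩ f=>⟨0,0,2⟩ g=>⟨2,1,1⟩
  result₁ = ⟨0 2; 4 1; 4 1⟩
Along h;k (path 2):
  e0=⟨1,0⟩ h=>⟨1,4⟩ k=>⟨0,4,3⟩
  e1=⟨0,1⟩ h=>⟨2,4⟩ k=>⟨2,1,4⟩
  result₂ = ⟨0 2; 4 1; 3 4⟩
Equal? differ; not commutative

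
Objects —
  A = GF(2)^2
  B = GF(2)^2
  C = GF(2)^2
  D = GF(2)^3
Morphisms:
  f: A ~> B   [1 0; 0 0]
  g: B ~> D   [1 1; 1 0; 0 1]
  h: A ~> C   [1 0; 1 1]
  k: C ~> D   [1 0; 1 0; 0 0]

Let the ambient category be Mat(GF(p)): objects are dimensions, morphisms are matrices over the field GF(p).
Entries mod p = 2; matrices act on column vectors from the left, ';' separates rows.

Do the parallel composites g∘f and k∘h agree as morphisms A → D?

Answer: COMMUTES

Trace:
Path 1 = f;g:
  e0=[1,0] f~>[1,0] g~>[1,1,0]
  e1=[0,1] f~>[0,0] g~>[0,0,0]
  ⟦path⟧₁ = [1 0; 1 0; 0 0]
Path 2 = h;k:
  e0=[1,0] h~>[1,1] k~>[1,1,0]
  e1=[0,1] h~>[0,1] k~>[0,0,0]
  ⟦path⟧₂ = [1 0; 1 0; 0 0]
Equal? YES — commutes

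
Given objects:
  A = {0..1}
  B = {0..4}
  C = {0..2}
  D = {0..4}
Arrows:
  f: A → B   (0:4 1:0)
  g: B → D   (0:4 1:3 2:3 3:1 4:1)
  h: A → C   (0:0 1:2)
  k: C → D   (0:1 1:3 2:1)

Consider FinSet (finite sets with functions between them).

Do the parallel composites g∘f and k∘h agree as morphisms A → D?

Answer: DOES NOT COMMUTE

Trace:
Along f;g (path 1):
  0 f→4 g→1
  1 f→0 g→4
  result₁ = (0:1 1:4)
Along h;k (path 2):
  0 h→0 k→1
  1 h→2 k→1
  result₂ = (0:1 1:1)
Equal? NO — does not commute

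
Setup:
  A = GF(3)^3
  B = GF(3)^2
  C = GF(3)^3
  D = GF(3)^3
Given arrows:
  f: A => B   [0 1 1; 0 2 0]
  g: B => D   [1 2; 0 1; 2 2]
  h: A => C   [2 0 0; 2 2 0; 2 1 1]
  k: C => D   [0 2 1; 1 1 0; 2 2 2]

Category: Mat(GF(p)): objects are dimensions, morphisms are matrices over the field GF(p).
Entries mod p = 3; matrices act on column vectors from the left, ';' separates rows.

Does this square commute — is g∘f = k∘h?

1) trace f;g:
  e0=(1,0,0) f=>(0,0) g=>(0,0,0)
  e1=(0,1,0) f=>(1,2) g=>(2,2,0)
  e2=(0,0,1) f=>(1,0) g=>(1,0,2)
  result₁ = [0 2 1; 0 2 0; 0 0 2]
2) trace h;k:
  e0=(1,0,0) h=>(2,2,2) k=>(0,1,0)
  e1=(0,1,0) h=>(0,2,1) k=>(2,2,0)
  e2=(0,0,1) h=>(0,0,1) k=>(1,0,2)
  result₂ = [0 2 1; 1 2 0; 0 0 2]
Equal? differ; not commutative

Answer: DOES NOT COMMUTE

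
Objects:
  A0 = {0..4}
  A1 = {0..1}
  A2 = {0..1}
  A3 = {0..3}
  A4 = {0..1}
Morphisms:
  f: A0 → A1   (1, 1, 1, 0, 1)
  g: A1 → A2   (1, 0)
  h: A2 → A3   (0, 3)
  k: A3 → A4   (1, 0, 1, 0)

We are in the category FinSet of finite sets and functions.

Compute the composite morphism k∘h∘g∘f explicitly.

  0 f→1 g→0 h→0 k→1
  1 f→1 g→0 h→0 k→1
  2 f→1 g→0 h→0 k→1
  3 f→0 g→1 h→3 k→0
  4 f→1 g→0 h→0 k→1
result: (1, 1, 1, 0, 1)

Answer: (1, 1, 1, 0, 1)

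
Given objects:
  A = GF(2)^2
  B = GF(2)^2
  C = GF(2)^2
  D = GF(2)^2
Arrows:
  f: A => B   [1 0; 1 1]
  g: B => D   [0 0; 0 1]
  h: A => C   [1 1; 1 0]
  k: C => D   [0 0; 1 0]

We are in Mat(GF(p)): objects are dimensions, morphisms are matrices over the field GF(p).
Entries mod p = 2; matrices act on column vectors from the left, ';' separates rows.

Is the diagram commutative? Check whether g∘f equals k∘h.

Path 1 = f;g:
  e0=⟨1,0⟩ f=>⟨1,1⟩ g=>⟨0,1⟩
  e1=⟨0,1⟩ f=>⟨0,1⟩ g=>⟨0,1⟩
  ⟦path⟧₁ = [0 0; 1 1]
Path 2 = h;k:
  e0=⟨1,0⟩ h=>⟨1,1⟩ k=>⟨0,1⟩
  e1=⟨0,1⟩ h=>⟨1,0⟩ k=>⟨0,1⟩
  ⟦path⟧₂ = [0 0; 1 1]
Equal? same morphism ✓

Answer: COMMUTES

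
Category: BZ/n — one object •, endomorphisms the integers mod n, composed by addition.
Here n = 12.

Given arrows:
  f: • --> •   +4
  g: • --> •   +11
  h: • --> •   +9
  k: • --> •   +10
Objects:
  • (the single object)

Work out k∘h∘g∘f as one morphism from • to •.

  0 +4≡4 +11≡3 +9≡0 +10≡10  (mod 12)
⟦path⟧: +10

Answer: +10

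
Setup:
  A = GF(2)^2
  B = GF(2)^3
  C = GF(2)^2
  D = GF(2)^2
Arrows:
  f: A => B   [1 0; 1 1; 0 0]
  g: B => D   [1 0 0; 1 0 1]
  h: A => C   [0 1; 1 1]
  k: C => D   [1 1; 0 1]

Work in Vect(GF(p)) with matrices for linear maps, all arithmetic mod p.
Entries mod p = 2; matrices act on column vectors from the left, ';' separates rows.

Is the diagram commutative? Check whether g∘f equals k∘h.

1) trace f;g:
  e0=⟨1,0⟩ f=>⟨1,1,0⟩ g=>⟨1,1⟩
  e1=⟨0,1⟩ f=>⟨0,1,0⟩ g=>⟨0,0⟩
  composite₁ = [1 0; 1 0]
2) trace h;k:
  e0=⟨1,0⟩ h=>⟨0,1⟩ k=>⟨1,1⟩
  e1=⟨0,1⟩ h=>⟨1,1⟩ k=>⟨0,1⟩
  composite₂ = [1 0; 1 1]
Equal? distinct morphisms ✗

Answer: DOES NOT COMMUTE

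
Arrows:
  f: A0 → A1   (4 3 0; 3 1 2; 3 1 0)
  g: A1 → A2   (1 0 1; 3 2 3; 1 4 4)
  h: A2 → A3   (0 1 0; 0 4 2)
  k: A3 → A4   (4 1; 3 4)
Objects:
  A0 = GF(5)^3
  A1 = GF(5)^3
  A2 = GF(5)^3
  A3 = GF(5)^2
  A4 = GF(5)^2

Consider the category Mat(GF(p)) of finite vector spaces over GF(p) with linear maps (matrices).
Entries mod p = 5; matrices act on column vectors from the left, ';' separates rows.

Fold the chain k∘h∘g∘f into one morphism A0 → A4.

  e0=[1,0,0] f→[4,3,3] g→[2,2,3] h→[2,4] k→[2,2]
  e1=[0,1,0] f→[3,1,1] g→[4,4,1] h→[4,3] k→[4,4]
  e2=[0,0,1] f→[0,2,0] g→[0,4,3] h→[4,2] k→[3,0]
⟦path⟧: (2 4 3; 2 4 0)

Answer: (2 4 3; 2 4 0)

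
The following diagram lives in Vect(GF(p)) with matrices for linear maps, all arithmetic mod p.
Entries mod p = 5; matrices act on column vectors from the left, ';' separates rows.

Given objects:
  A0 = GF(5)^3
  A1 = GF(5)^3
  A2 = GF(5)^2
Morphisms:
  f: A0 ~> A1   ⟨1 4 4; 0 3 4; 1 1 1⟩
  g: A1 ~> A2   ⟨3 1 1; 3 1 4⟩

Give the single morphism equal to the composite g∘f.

  e0=⟨1,0,0⟩ f~>⟨1,0,1⟩ g~>⟨4,2⟩
  e1=⟨0,1,0⟩ f~>⟨4,3,1⟩ g~>⟨1,4⟩
  e2=⟨0,0,1⟩ f~>⟨4,4,1⟩ g~>⟨2,0⟩
⟦path⟧: ⟨4 1 2; 2 4 0⟩

Answer: ⟨4 1 2; 2 4 0⟩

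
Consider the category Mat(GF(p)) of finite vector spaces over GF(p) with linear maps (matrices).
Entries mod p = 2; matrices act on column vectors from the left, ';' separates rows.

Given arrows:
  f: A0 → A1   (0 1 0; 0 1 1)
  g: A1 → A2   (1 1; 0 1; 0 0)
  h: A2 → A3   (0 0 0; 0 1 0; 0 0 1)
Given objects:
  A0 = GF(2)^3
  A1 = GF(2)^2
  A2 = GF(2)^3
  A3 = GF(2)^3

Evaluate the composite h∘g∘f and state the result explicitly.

Answer: (0 0 0; 0 1 1; 0 0 0)

Work:
  e0=[1,0,0] f→[0,0] g→[0,0,0] h→[0,0,0]
  e1=[0,1,0] f→[1,1] g→[0,1,0] h→[0,1,0]
  e2=[0,0,1] f→[0,1] g→[1,1,0] h→[0,1,0]
result: (0 0 0; 0 1 1; 0 0 0)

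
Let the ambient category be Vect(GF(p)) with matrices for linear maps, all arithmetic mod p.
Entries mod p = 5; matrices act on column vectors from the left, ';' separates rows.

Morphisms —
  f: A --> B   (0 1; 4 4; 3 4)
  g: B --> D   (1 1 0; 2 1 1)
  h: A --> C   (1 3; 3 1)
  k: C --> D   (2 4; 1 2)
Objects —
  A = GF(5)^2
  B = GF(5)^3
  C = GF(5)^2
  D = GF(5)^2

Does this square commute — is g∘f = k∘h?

Path 1 = f;g:
  e0=⟨1,0⟩ f-->⟨0,4,3⟩ g-->⟨4,2⟩
  e1=⟨0,1⟩ f-->⟨1,4,4⟩ g-->⟨0,0⟩
  ⟦path⟧₁ = (4 0; 2 0)
Path 2 = h;k:
  e0=⟨1,0⟩ h-->⟨1,3⟩ k-->⟨4,2⟩
  e1=⟨0,1⟩ h-->⟨3,1⟩ k-->⟨0,0⟩
  ⟦path⟧₂ = (4 0; 2 0)
Equal? same morphism ✓

Answer: COMMUTES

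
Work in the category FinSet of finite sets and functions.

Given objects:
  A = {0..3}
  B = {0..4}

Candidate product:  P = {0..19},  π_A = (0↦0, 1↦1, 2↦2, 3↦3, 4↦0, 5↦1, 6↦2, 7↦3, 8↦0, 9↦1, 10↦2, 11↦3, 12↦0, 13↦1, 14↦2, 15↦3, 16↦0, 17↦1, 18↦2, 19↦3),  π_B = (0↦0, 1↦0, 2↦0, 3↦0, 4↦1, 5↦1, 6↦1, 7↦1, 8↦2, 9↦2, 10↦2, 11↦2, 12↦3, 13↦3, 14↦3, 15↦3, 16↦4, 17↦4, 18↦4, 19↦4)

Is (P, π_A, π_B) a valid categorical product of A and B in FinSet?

|A|·|B| = 4·5 = 20;  |P| = 20
Check the pairing map k ↦ (π_A(k), π_B(k)):
  0 ↦ (0,0)
  1 ↦ (1,0)
  2 ↦ (2,0)
  3 ↦ (3,0)
  4 ↦ (0,1)
  5 ↦ (1,1)
  6 ↦ (2,1)
  7 ↦ (3,1)
  8 ↦ (0,2)
  9 ↦ (1,2)
  10 ↦ (2,2)
  11 ↦ (3,2)
  12 ↦ (0,3)
  13 ↦ (1,3)
  14 ↦ (2,3)
  15 ↦ (3,3)
  16 ↦ (0,4)
  17 ↦ (1,4)
  18 ↦ (2,4)
  19 ↦ (3,4)
distinct pairs in image: 20 / 20 needed
  → bijection onto A×B; projections well-typed.

Answer: VALID PRODUCT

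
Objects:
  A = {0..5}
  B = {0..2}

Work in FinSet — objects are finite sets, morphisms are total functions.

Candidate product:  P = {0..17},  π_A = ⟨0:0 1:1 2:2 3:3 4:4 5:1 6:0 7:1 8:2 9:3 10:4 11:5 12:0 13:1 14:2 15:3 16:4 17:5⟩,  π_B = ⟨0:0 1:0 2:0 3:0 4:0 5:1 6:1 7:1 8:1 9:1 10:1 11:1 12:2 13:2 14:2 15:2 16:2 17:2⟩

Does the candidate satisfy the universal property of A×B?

|A|·|B| = 6·3 = 18;  |P| = 18
Check the pairing map k ↦ (π_A(k), π_B(k)):
  0 : (0,0)
  1 : (1,0)
  2 : (2,0)
  3 : (3,0)
  4 : (4,0)
  5 : (1,1)
  6 : (0,1)
  7 : (1,1)  ✗ repeats pair of k=5
  8 : (2,1)
  9 : (3,1)
  10 : (4,1)
  11 : (5,1)
  12 : (0,2)
  13 : (1,2)
  14 : (2,2)
  15 : (3,2)
  16 : (4,2)
  17 : (5,2)
distinct pairs in image: 17 / 18 needed
  → (1,1) hit at k=5 and k=7

Answer: NOT A VALID PRODUCT — duplicate pair at indices 7,5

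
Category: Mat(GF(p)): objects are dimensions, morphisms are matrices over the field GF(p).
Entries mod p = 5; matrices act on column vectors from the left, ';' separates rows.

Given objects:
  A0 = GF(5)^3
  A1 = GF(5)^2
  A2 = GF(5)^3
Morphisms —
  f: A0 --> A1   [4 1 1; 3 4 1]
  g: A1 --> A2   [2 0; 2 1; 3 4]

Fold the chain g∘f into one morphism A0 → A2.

  e0=[1,0,0] f-->[4,3] g-->[3,1,4]
  e1=[0,1,0] f-->[1,4] g-->[2,1,4]
  e2=[0,0,1] f-->[1,1] g-->[2,3,2]
result: [3 2 2; 1 1 3; 4 4 2]

Answer: [3 2 2; 1 1 3; 4 4 2]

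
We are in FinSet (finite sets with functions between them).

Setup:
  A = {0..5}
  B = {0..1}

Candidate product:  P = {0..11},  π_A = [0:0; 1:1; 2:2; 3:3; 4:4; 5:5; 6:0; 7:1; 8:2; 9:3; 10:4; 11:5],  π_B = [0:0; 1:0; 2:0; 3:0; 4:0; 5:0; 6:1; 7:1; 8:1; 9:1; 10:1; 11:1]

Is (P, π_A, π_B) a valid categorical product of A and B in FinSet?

|A|·|B| = 6·2 = 12;  |P| = 12
Check the pairing map k ↦ (π_A(k), π_B(k)):
  0 : (0,0)
  1 : (1,0)
  2 : (2,0)
  3 : (3,0)
  4 : (4,0)
  5 : (5,0)
  6 : (0,1)
  7 : (1,1)
  8 : (2,1)
  9 : (3,1)
  10 : (4,1)
  11 : (5,1)
distinct pairs in image: 12 / 12 needed
  → bijection onto A×B; projections well-typed.

Answer: VALID PRODUCT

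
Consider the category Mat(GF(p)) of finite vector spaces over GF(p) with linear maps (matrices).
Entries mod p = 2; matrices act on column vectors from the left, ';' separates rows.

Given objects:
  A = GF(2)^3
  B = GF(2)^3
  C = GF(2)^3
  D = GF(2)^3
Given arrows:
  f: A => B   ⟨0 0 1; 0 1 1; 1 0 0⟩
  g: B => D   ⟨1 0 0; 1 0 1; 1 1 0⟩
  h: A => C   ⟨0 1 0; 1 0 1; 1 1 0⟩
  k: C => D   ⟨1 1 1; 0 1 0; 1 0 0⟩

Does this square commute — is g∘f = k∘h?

Answer: COMMUTES

Work:
Along f;g (path 1):
  e0=[1,0,0] f=>[0,0,1] g=>[0,1,0]
  e1=[0,1,0] f=>[0,1,0] g=>[0,0,1]
  e2=[0,0,1] f=>[1,1,0] g=>[1,1,0]
  result₁ = ⟨0 0 1; 1 0 1; 0 1 0⟩
Along h;k (path 2):
  e0=[1,0,0] h=>[0,1,1] k=>[0,1,0]
  e1=[0,1,0] h=>[1,0,1] k=>[0,0,1]
  e2=[0,0,1] h=>[0,1,0] k=>[1,1,0]
  result₂ = ⟨0 0 1; 1 0 1; 0 1 0⟩
Equal? equal; square commutes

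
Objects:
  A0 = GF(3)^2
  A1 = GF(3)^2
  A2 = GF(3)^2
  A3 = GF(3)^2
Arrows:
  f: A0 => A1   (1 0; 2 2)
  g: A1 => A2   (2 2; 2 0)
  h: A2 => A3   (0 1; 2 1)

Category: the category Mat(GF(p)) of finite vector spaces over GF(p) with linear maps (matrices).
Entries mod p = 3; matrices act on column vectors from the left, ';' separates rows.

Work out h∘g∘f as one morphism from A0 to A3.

Answer: (2 0; 2 2)

Trace:
  e0=(1,0) f=>(1,2) g=>(0,2) h=>(2,2)
  e1=(0,1) f=>(0,2) g=>(1,0) h=>(0,2)
result: (2 0; 2 2)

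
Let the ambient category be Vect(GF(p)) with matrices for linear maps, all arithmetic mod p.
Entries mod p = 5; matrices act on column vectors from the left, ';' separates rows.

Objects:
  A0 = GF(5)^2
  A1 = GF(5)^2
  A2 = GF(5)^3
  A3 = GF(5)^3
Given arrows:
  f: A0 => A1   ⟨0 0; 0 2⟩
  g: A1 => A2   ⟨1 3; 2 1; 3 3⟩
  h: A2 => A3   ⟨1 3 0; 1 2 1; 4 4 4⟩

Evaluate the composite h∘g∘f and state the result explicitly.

Answer: ⟨0 2; 0 1; 0 1⟩

Trace:
  e0=[1,0] f=>[0,0] g=>[0,0,0] h=>[0,0,0]
  e1=[0,1] f=>[0,2] g=>[1,2,1] h=>[2,1,1]
⟦path⟧: ⟨0 2; 0 1; 0 1⟩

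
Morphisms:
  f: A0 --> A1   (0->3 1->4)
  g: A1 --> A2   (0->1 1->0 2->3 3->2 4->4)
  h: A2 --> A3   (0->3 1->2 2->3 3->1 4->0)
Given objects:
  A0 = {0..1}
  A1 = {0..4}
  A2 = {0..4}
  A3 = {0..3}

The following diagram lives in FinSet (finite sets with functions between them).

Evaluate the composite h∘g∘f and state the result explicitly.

Answer: (0->3 1->0)

Work:
  0 f-->3 g-->2 h-->3
  1 f-->4 g-->4 h-->0
result: (0->3 1->0)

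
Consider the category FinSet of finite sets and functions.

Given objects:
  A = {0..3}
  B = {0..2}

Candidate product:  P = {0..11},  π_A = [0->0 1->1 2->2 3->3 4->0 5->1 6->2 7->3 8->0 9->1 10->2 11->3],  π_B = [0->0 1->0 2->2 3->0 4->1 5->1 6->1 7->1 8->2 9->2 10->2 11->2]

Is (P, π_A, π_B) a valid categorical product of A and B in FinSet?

|A|·|B| = 4·3 = 12;  |P| = 12
Check the pairing map k ↦ (π_A(k), π_B(k)):
  0 -> (0,0)
  1 -> (1,0)
  2 -> (2,2)
  3 -> (3,0)
  4 -> (0,1)
  5 -> (1,1)
  6 -> (2,1)
  7 -> (3,1)
  8 -> (0,2)
  9 -> (1,2)
  10 -> (2,2)  ✗ repeats pair of k=2
  11 -> (3,2)
distinct pairs in image: 11 / 12 needed
  → (2,2) hit at k=2 and k=10

Answer: NOT A VALID PRODUCT — duplicate pair at indices 10,2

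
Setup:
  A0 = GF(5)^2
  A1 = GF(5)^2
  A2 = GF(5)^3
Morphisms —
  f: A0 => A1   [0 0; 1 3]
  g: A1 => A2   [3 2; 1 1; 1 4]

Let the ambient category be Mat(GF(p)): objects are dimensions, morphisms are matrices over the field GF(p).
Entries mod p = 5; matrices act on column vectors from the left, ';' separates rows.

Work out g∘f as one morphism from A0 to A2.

Answer: [2 1; 1 3; 4 2]

Work:
  e0=[1,0] f=>[0,1] g=>[2,1,4]
  e1=[0,1] f=>[0,3] g=>[1,3,2]
⟦path⟧: [2 1; 1 3; 4 2]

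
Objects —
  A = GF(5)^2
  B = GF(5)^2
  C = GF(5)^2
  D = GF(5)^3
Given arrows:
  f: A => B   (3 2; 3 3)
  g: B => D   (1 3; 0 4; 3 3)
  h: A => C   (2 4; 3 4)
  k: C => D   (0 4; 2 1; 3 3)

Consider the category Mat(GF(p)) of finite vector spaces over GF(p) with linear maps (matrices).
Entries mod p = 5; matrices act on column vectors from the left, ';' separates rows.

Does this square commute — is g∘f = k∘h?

Path 1 = f;g:
  e0=[1,0] f=>[3,3] g=>[2,2,3]
  e1=[0,1] f=>[2,3] g=>[1,2,0]
  composite₁ = (2 1; 2 2; 3 0)
Path 2 = h;k:
  e0=[1,0] h=>[2,3] k=>[2,2,0]
  e1=[0,1] h=>[4,4] k=>[1,2,4]
  composite₂ = (2 1; 2 2; 0 4)
Equal? differ; not commutative

Answer: DOES NOT COMMUTE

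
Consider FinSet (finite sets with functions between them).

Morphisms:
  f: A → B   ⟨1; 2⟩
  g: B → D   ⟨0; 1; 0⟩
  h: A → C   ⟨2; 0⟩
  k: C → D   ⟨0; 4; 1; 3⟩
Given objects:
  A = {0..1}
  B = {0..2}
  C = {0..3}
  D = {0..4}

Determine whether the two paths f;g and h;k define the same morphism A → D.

Answer: COMMUTES

Trace:
Path 1 = f;g:
  0 f→1 g→1
  1 f→2 g→0
  ⟦path⟧₁ = ⟨1; 0⟩
Path 2 = h;k:
  0 h→2 k→1
  1 h→0 k→0
  ⟦path⟧₂ = ⟨1; 0⟩
Equal? YES — commutes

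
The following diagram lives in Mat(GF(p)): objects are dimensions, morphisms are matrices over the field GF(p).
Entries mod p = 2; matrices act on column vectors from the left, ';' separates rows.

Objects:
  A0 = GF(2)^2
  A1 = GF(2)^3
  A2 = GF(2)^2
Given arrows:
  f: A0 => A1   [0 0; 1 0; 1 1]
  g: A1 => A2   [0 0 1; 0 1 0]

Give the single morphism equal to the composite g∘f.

  e0=[1,0] f=>[0,1,1] g=>[1,1]
  e1=[0,1] f=>[0,0,1] g=>[1,0]
result: [1 1; 1 0]

Answer: [1 1; 1 0]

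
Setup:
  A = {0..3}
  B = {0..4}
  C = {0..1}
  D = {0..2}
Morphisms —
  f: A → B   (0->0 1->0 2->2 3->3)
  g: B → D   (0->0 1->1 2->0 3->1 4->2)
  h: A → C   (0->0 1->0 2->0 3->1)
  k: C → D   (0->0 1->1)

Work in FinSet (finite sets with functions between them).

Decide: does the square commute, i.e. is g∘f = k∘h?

Answer: COMMUTES

Derivation:
1) trace f;g:
  0 f→0 g→0
  1 f→0 g→0
  2 f→2 g→0
  3 f→3 g→1
  result₁ = (0->0 1->0 2->0 3->1)
2) trace h;k:
  0 h→0 k→0
  1 h→0 k→0
  2 h→0 k→0
  3 h→1 k→1
  result₂ = (0->0 1->0 2->0 3->1)
Equal? YES — commutes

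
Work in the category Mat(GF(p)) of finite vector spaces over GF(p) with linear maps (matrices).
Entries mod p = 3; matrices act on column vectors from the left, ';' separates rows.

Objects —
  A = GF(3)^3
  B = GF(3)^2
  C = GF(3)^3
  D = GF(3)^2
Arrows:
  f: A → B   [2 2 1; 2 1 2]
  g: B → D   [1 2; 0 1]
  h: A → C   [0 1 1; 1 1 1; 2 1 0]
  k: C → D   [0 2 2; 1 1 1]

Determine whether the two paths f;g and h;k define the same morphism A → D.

1) trace f;g:
  e0=⟨1,0,0⟩ f→⟨2,2⟩ g→⟨0,2⟩
  e1=⟨0,1,0⟩ f→⟨2,1⟩ g→⟨1,1⟩
  e2=⟨0,0,1⟩ f→⟨1,2⟩ g→⟨2,2⟩
  ⟦path⟧₁ = [0 1 2; 2 1 2]
2) trace h;k:
  e0=⟨1,0,0⟩ h→⟨0,1,2⟩ k→⟨0,0⟩
  e1=⟨0,1,0⟩ h→⟨1,1,1⟩ k→⟨1,0⟩
  e2=⟨0,0,1⟩ h→⟨1,1,0⟩ k→⟨2,2⟩
  ⟦path⟧₂ = [0 1 2; 0 0 2]
Equal? distinct morphisms ✗

Answer: DOES NOT COMMUTE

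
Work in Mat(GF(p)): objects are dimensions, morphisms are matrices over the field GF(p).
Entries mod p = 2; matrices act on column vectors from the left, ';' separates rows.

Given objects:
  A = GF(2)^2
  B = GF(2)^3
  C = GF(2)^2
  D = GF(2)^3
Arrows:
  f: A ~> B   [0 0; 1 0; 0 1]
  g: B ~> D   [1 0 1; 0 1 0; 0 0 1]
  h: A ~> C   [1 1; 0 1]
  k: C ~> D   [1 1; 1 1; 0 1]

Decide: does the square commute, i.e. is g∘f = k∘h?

1) trace f;g:
  e0=[1,0] f~>[0,1,0] g~>[0,1,0]
  e1=[0,1] f~>[0,0,1] g~>[1,0,1]
  result₁ = [0 1; 1 0; 0 1]
2) trace h;k:
  e0=[1,0] h~>[1,0] k~>[1,1,0]
  e1=[0,1] h~>[1,1] k~>[0,0,1]
  result₂ = [1 0; 1 0; 0 1]
Equal? NO — does not commute

Answer: DOES NOT COMMUTE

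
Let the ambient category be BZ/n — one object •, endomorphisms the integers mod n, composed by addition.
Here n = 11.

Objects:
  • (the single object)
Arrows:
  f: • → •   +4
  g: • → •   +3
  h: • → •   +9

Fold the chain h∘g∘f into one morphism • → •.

Answer: +5

Work:
  0 +4≡4 +3≡7 +9≡5  (mod 11)
composite: +5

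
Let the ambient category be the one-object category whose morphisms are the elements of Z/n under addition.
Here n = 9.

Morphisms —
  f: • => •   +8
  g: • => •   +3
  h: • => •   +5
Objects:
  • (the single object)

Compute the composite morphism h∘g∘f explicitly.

  0 +8≡8 +3≡2 +5≡7  (mod 9)
composite: +7

Answer: +7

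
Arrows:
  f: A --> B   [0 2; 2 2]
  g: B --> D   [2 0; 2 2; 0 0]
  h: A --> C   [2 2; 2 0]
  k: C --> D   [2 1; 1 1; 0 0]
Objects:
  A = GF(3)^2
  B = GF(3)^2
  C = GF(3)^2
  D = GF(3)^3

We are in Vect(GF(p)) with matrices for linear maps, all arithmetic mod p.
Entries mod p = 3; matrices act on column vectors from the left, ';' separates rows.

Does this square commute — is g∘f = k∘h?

Along f;g (path 1):
  e0=⟨1,0⟩ f-->⟨0,2⟩ g-->⟨0,1,0⟩
  e1=⟨0,1⟩ f-->⟨2,2⟩ g-->⟨1,2,0⟩
  composite₁ = [0 1; 1 2; 0 0]
Along h;k (path 2):
  e0=⟨1,0⟩ h-->⟨2,2⟩ k-->⟨0,1,0⟩
  e1=⟨0,1⟩ h-->⟨2,0⟩ k-->⟨1,2,0⟩
  composite₂ = [0 1; 1 2; 0 0]
Equal? YES — commutes

Answer: COMMUTES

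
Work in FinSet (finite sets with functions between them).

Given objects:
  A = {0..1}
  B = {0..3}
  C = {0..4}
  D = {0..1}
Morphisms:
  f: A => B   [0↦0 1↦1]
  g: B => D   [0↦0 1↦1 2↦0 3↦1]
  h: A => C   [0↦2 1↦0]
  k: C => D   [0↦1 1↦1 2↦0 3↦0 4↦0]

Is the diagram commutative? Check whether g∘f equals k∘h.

1) trace f;g:
  0 f=>0 g=>0
  1 f=>1 g=>1
  result₁ = [0↦0 1↦1]
2) trace h;k:
  0 h=>2 k=>0
  1 h=>0 k=>1
  result₂ = [0↦0 1↦1]
Equal? equal; square commutes

Answer: COMMUTES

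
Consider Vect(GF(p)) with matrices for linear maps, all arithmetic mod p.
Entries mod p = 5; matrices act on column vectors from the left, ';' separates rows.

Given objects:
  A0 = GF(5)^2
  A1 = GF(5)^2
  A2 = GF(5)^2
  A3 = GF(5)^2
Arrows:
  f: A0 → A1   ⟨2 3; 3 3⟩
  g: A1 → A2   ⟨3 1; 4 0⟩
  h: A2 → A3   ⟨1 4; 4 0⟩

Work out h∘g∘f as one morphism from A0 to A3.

Answer: ⟨1 0; 1 3⟩

Work:
  e0=(1,0) f→(2,3) g→(4,3) h→(1,1)
  e1=(0,1) f→(3,3) g→(2,2) h→(0,3)
composite: ⟨1 0; 1 3⟩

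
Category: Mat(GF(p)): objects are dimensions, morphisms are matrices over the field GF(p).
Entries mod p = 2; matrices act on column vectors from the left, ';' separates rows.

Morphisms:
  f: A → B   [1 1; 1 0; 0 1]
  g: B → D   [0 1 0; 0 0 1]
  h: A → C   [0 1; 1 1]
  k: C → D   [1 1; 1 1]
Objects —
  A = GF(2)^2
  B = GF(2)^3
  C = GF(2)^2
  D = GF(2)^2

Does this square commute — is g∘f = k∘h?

Answer: DOES NOT COMMUTE

Derivation:
1) trace f;g:
  e0=[1,0] f→[1,1,0] g→[1,0]
  e1=[0,1] f→[1,0,1] g→[0,1]
  ⟦path⟧₁ = [1 0; 0 1]
2) trace h;k:
  e0=[1,0] h→[0,1] k→[1,1]
  e1=[0,1] h→[1,1] k→[0,0]
  ⟦path⟧₂ = [1 0; 1 0]
Equal? differ; not commutative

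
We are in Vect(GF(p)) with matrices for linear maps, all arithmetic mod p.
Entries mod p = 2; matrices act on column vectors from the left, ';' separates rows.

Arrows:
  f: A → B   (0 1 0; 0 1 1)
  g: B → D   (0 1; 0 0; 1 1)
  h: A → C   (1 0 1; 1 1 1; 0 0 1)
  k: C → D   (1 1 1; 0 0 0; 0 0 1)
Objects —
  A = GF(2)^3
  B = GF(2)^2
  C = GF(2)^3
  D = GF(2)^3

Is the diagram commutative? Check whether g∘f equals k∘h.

Along f;g (path 1):
  e0=⟨1,0,0⟩ f→⟨0,0⟩ g→⟨0,0,0⟩
  e1=⟨0,1,0⟩ f→⟨1,1⟩ g→⟨1,0,0⟩
  e2=⟨0,0,1⟩ f→⟨0,1⟩ g→⟨1,0,1⟩
  ⟦path⟧₁ = (0 1 1; 0 0 0; 0 0 1)
Along h;k (path 2):
  e0=⟨1,0,0⟩ h→⟨1,1,0⟩ k→⟨0,0,0⟩
  e1=⟨0,1,0⟩ h→⟨0,1,0⟩ k→⟨1,0,0⟩
  e2=⟨0,0,1⟩ h→⟨1,1,1⟩ k→⟨1,0,1⟩
  ⟦path⟧₂ = (0 1 1; 0 0 0; 0 0 1)
Equal? equal; square commutes

Answer: COMMUTES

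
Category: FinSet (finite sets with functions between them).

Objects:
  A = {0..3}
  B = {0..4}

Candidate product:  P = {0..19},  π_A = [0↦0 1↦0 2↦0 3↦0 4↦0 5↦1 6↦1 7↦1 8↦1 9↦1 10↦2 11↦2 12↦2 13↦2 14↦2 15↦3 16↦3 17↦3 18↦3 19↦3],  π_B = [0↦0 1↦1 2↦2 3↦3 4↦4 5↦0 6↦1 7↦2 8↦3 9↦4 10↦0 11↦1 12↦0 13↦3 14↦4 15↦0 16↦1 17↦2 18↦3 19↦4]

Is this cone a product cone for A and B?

|A|·|B| = 4·5 = 20;  |P| = 20
Check the pairing map k ↦ (π_A(k), π_B(k)):
  0 ↦ (0,0)
  1 ↦ (0,1)
  2 ↦ (0,2)
  3 ↦ (0,3)
  4 ↦ (0,4)
  5 ↦ (1,0)
  6 ↦ (1,1)
  7 ↦ (1,2)
  8 ↦ (1,3)
  9 ↦ (1,4)
  10 ↦ (2,0)
  11 ↦ (2,1)
  12 ↦ (2,0)  ✗ repeats pair of k=10
  13 ↦ (2,3)
  14 ↦ (2,4)
  15 ↦ (3,0)
  16 ↦ (3,1)
  17 ↦ (3,2)
  18 ↦ (3,3)
  19 ↦ (3,4)
distinct pairs in image: 19 / 20 needed
  → (2,0) hit at k=10 and k=12

Answer: NOT A VALID PRODUCT — duplicate pair at indices 10,12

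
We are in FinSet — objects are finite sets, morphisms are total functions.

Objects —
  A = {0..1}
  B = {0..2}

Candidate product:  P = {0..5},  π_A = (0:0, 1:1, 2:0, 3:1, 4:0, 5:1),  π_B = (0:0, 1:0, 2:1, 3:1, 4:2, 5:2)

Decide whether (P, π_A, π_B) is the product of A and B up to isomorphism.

Answer: VALID PRODUCT

Trace:
|A|·|B| = 2·3 = 6;  |P| = 6
Check the pairing map k ↦ (π_A(k), π_B(k)):
  0 : (0,0)
  1 : (1,0)
  2 : (0,1)
  3 : (1,1)
  4 : (0,2)
  5 : (1,2)
distinct pairs in image: 6 / 6 needed
  → bijection onto A×B; projections well-typed.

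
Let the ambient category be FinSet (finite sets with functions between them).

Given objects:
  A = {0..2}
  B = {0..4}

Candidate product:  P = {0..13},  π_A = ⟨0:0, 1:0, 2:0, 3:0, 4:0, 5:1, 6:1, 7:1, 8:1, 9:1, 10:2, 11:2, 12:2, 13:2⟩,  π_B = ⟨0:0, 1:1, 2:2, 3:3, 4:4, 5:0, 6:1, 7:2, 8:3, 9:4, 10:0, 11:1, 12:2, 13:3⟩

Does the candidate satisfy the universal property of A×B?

Answer: NOT A VALID PRODUCT — |P|=14 ≠ |A|·|B|=15

Trace:
|A|·|B| = 3·5 = 15;  |P| = 14
  → cardinalities differ; no bijection possible.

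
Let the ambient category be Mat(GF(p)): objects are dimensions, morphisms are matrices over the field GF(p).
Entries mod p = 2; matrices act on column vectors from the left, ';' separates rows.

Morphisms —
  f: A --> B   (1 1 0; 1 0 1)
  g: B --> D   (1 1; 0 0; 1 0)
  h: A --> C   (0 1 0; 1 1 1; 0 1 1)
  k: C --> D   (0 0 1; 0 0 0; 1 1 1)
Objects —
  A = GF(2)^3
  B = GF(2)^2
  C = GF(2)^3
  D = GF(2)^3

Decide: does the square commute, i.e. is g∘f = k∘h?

Answer: COMMUTES

Work:
Path 1 = f;g:
  e0=[1,0,0] f-->[1,1] g-->[0,0,1]
  e1=[0,1,0] f-->[1,0] g-->[1,0,1]
  e2=[0,0,1] f-->[0,1] g-->[1,0,0]
  result₁ = (0 1 1; 0 0 0; 1 1 0)
Path 2 = h;k:
  e0=[1,0,0] h-->[0,1,0] k-->[0,0,1]
  e1=[0,1,0] h-->[1,1,1] k-->[1,0,1]
  e2=[0,0,1] h-->[0,1,1] k-->[1,0,0]
  result₂ = (0 1 1; 0 0 0; 1 1 0)
Equal? same morphism ✓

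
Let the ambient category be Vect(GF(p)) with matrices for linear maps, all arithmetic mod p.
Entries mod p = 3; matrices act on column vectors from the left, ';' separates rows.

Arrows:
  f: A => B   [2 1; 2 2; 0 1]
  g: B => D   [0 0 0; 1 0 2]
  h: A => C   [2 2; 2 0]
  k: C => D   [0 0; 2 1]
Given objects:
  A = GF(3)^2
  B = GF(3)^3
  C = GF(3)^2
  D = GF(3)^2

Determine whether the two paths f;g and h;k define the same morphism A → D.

1) trace f;g:
  e0=[1,0] f=>[2,2,0] g=>[0,2]
  e1=[0,1] f=>[1,2,1] g=>[0,0]
  result₁ = [0 0; 2 0]
2) trace h;k:
  e0=[1,0] h=>[2,2] k=>[0,0]
  e1=[0,1] h=>[2,0] k=>[0,1]
  result₂ = [0 0; 0 1]
Equal? NO — does not commute

Answer: DOES NOT COMMUTE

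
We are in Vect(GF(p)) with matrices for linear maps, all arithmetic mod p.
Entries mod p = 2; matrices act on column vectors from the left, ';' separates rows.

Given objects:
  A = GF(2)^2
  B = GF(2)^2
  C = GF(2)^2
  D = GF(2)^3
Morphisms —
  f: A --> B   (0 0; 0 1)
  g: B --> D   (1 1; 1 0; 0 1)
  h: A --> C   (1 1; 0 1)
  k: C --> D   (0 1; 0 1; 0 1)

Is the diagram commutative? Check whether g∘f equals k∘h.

Answer: DOES NOT COMMUTE

Trace:
Along f;g (path 1):
  e0=⟨1,0⟩ f-->⟨0,0⟩ g-->⟨0,0,0⟩
  e1=⟨0,1⟩ f-->⟨0,1⟩ g-->⟨1,0,1⟩
  ⟦path⟧₁ = (0 1; 0 0; 0 1)
Along h;k (path 2):
  e0=⟨1,0⟩ h-->⟨1,0⟩ k-->⟨0,0,0⟩
  e1=⟨0,1⟩ h-->⟨1,1⟩ k-->⟨1,1,1⟩
  ⟦path⟧₂ = (0 1; 0 1; 0 1)
Equal? differ; not commutative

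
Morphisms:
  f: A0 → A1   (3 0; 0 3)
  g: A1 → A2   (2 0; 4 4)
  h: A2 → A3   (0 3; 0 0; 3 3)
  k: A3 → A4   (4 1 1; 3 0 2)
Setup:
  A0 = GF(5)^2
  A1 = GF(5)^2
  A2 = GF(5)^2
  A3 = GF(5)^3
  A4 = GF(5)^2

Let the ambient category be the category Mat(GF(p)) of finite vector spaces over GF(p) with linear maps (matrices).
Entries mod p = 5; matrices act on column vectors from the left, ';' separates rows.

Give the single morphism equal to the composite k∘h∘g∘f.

Answer: (3 0; 1 0)

Work:
  e0=⟨1,0⟩ f→⟨3,0⟩ g→⟨1,2⟩ h→⟨1,0,4⟩ k→⟨3,1⟩
  e1=⟨0,1⟩ f→⟨0,3⟩ g→⟨0,2⟩ h→⟨1,0,1⟩ k→⟨0,0⟩
⟦path⟧: (3 0; 1 0)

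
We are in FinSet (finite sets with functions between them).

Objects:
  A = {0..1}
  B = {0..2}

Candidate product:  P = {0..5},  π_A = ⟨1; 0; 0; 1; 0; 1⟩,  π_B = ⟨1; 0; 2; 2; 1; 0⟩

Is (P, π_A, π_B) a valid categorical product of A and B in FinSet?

Answer: VALID PRODUCT

Derivation:
|A|·|B| = 2·3 = 6;  |P| = 6
Check the pairing map k ↦ (π_A(k), π_B(k)):
  0 : (1,1)
  1 : (0,0)
  2 : (0,2)
  3 : (1,2)
  4 : (0,1)
  5 : (1,0)
distinct pairs in image: 6 / 6 needed
  → bijection onto A×B; projections well-typed.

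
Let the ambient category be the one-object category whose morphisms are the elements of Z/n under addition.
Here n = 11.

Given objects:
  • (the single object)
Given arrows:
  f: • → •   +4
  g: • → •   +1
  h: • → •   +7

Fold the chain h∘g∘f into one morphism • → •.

Answer: +1

Trace:
  0 +4≡4 +1≡5 +7≡1  (mod 11)
result: +1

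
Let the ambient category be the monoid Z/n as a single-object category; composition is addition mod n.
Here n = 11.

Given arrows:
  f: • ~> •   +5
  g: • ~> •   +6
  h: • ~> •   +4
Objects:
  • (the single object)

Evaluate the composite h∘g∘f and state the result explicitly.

  0 +5≡5 +6≡0 +4≡4  (mod 11)
composite: +4

Answer: +4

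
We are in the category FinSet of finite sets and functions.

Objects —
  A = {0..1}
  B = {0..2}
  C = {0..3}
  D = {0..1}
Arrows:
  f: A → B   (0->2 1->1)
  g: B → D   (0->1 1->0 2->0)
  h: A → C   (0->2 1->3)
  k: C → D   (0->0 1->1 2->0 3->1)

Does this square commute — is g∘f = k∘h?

1) trace f;g:
  0 f→2 g→0
  1 f→1 g→0
  ⟦path⟧₁ = (0->0 1->0)
2) trace h;k:
  0 h→2 k→0
  1 h→3 k→1
  ⟦path⟧₂ = (0->0 1->1)
Equal? differ; not commutative

Answer: DOES NOT COMMUTE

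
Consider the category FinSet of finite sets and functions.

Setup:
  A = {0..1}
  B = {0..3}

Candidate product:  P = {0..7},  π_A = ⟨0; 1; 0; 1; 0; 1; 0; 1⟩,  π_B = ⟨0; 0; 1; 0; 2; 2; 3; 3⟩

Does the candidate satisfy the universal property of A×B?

|A|·|B| = 2·4 = 8;  |P| = 8
Check the pairing map k ↦ (π_A(k), π_B(k)):
  0 ↦ (0,0)
  1 ↦ (1,0)
  2 ↦ (0,1)
  3 ↦ (1,0)  ✗ repeats pair of k=1
  4 ↦ (0,2)
  5 ↦ (1,2)
  6 ↦ (0,3)
  7 ↦ (1,3)
distinct pairs in image: 7 / 8 needed
  → (1,0) hit at k=1 and k=3

Answer: NOT A VALID PRODUCT — duplicate pair at indices 1,3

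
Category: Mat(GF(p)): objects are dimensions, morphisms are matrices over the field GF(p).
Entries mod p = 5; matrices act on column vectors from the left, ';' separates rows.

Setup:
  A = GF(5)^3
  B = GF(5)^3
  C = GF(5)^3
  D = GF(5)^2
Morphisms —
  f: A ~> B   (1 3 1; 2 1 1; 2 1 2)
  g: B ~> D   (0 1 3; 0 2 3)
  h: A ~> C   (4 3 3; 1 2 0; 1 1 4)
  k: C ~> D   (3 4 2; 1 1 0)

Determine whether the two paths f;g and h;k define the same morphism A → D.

Along f;g (path 1):
  e0=[1,0,0] f~>[1,2,2] g~>[3,0]
  e1=[0,1,0] f~>[3,1,1] g~>[4,0]
  e2=[0,0,1] f~>[1,1,2] g~>[2,3]
  ⟦path⟧₁ = (3 4 2; 0 0 3)
Along h;k (path 2):
  e0=[1,0,0] h~>[4,1,1] k~>[3,0]
  e1=[0,1,0] h~>[3,2,1] k~>[4,0]
  e2=[0,0,1] h~>[3,0,4] k~>[2,3]
  ⟦path⟧₂ = (3 4 2; 0 0 3)
Equal? same morphism ✓

Answer: COMMUTES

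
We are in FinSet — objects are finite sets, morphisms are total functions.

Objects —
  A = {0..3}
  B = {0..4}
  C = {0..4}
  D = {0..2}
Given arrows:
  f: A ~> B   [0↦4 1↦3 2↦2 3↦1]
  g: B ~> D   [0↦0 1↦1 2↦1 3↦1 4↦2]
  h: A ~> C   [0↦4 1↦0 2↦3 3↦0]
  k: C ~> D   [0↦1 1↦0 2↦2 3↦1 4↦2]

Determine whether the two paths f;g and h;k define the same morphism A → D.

Path 1 = f;g:
  0 f~>4 g~>2
  1 f~>3 g~>1
  2 f~>2 g~>1
  3 f~>1 g~>1
  composite₁ = [0↦2 1↦1 2↦1 3↦1]
Path 2 = h;k:
  0 h~>4 k~>2
  1 h~>0 k~>1
  2 h~>3 k~>1
  3 h~>0 k~>1
  composite₂ = [0↦2 1↦1 2↦1 3↦1]
Equal? same morphism ✓

Answer: COMMUTES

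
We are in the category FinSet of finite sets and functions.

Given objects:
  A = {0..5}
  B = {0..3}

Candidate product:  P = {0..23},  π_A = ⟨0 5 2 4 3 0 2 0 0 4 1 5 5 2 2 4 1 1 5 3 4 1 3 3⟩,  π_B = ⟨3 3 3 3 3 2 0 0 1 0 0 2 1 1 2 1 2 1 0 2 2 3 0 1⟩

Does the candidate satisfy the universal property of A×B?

Answer: VALID PRODUCT

Trace:
|A|·|B| = 6·4 = 24;  |P| = 24
Check the pairing map k ↦ (π_A(k), π_B(k)):
  0 -> (0,3)
  1 -> (5,3)
  2 -> (2,3)
  3 -> (4,3)
  4 -> (3,3)
  5 -> (0,2)
  6 -> (2,0)
  7 -> (0,0)
  8 -> (0,1)
  9 -> (4,0)
  10 -> (1,0)
  11 -> (5,2)
  12 -> (5,1)
  13 -> (2,1)
  14 -> (2,2)
  15 -> (4,1)
  16 -> (1,2)
  17 -> (1,1)
  18 -> (5,0)
  19 -> (3,2)
  20 -> (4,2)
  21 -> (1,3)
  22 -> (3,0)
  23 -> (3,1)
distinct pairs in image: 24 / 24 needed
  → bijection onto A×B; projections well-typed.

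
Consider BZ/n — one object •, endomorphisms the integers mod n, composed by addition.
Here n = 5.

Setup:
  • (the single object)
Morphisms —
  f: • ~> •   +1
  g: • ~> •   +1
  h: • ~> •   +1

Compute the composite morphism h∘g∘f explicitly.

Answer: +3

Derivation:
  0 +1≡1 +1≡2 +1≡3  (mod 5)
result: +3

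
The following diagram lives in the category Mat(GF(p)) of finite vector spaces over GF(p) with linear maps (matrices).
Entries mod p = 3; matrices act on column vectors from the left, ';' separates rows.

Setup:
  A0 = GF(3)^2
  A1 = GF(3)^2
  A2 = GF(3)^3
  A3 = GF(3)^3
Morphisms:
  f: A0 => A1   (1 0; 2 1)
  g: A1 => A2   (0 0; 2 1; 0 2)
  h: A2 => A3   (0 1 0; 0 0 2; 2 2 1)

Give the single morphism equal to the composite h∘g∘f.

Answer: (1 1; 2 1; 0 1)

Trace:
  e0=[1,0] f=>[1,2] g=>[0,1,1] h=>[1,2,0]
  e1=[0,1] f=>[0,1] g=>[0,1,2] h=>[1,1,1]
⟦path⟧: (1 1; 2 1; 0 1)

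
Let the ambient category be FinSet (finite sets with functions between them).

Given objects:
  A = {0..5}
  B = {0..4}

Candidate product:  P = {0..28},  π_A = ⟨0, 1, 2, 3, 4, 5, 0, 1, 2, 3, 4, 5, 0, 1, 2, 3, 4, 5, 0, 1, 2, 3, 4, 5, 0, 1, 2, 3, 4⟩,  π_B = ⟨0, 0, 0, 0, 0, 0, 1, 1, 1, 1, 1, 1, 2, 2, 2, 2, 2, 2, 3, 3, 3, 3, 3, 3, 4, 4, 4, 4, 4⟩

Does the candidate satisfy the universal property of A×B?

Answer: NOT A VALID PRODUCT — |P|=29 ≠ |A|·|B|=30

Trace:
|A|·|B| = 6·5 = 30;  |P| = 29
  → cardinalities differ; no bijection possible.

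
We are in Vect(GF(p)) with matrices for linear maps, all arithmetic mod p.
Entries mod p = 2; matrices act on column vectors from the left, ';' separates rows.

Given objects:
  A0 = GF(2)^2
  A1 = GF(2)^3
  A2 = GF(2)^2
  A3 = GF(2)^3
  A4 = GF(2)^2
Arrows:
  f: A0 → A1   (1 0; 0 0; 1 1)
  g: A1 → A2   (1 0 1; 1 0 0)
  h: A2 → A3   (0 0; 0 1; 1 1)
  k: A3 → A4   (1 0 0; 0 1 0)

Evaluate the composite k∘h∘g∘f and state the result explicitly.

  e0=⟨1,0⟩ f→⟨1,0,1⟩ g→⟨0,1⟩ h→⟨0,1,1⟩ k→⟨0,1⟩
  e1=⟨0,1⟩ f→⟨0,0,1⟩ g→⟨1,0⟩ h→⟨0,0,1⟩ k→⟨0,0⟩
composite: (0 0; 1 0)

Answer: (0 0; 1 0)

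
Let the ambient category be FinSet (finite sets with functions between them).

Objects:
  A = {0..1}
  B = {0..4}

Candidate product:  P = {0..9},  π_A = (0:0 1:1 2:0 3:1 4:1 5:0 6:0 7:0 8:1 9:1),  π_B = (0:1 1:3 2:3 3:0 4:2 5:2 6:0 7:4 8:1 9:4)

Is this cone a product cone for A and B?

Answer: VALID PRODUCT

Work:
|A|·|B| = 2·5 = 10;  |P| = 10
Check the pairing map k ↦ (π_A(k), π_B(k)):
  0 : (0,1)
  1 : (1,3)
  2 : (0,3)
  3 : (1,0)
  4 : (1,2)
  5 : (0,2)
  6 : (0,0)
  7 : (0,4)
  8 : (1,1)
  9 : (1,4)
distinct pairs in image: 10 / 10 needed
  → bijection onto A×B; projections well-typed.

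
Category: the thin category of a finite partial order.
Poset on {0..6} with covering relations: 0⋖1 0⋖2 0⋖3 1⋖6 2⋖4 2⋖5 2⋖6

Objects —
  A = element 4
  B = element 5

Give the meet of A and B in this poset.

Common predecessors of 4,5: {0,2}
  0 ⊑ 2
  2 ⊑ 2
glb = 2

Answer: A∧B = 2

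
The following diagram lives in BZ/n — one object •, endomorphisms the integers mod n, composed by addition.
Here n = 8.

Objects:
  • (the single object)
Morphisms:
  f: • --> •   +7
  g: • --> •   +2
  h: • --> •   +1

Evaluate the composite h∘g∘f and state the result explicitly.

  0 +7≡7 +2≡1 +1≡2  (mod 8)
⟦path⟧: +2

Answer: +2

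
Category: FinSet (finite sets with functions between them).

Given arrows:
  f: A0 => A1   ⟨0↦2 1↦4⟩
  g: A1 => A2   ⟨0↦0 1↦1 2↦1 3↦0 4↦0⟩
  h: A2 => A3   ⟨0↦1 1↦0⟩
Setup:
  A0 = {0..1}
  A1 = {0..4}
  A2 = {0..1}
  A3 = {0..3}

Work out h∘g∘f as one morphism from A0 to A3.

Answer: ⟨0↦0 1↦1⟩

Trace:
  0 f=>2 g=>1 h=>0
  1 f=>4 g=>0 h=>1
result: ⟨0↦0 1↦1⟩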